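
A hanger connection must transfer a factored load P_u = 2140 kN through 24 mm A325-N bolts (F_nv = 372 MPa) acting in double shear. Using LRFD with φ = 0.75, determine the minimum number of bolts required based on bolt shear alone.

9 bolts

A_b = π·24²/4 = 452.4 mm².
Per-bolt design strength φR_n = 0.75 × 372 × 452.4 × 2 / 1000 = 252.4 kN.
n ≥ 2140 / 252.4 = 8.477 → use 9 bolts.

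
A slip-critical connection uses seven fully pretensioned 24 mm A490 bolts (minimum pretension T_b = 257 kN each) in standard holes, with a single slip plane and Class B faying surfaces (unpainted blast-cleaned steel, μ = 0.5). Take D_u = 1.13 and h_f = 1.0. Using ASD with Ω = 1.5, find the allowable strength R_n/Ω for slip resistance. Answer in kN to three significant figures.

678 kN

R_n = μ · D_u · h_f · T_b · n_s · n_b = 0.5 × 1.13 × 1.0 × 257 × 1 × 7 = 1016 kN.
Allowable strength R_n/Ω = 1016 / 1.5 = 678 kN.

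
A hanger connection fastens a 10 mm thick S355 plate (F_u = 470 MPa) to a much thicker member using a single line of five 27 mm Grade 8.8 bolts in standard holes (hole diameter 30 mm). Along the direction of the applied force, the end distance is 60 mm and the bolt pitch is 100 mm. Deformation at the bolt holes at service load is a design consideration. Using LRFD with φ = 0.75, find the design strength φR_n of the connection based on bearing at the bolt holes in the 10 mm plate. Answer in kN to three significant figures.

1100 kN

Per bolt r_n = 1.2 l_c t F_u ≤ 2.4 d t F_u; upper limit = 2.4 × 27 × 10 × 470 / 1000 = 304.6 kN.
Edge bolt: l_c = 60 − 30/2 = 45 mm → 1.2 × 45 × 10 × 470 / 1000 = 253.8 → r_n = 253.8 kN.
Interior bolts: l_c = 100 − 30 = 70 mm → 1.2 × 70 × 10 × 470 / 1000 = 394.8 → r_n = 304.6 kN.
R_n = 1 × 253.8 + 4 × 304.6 = 1472 kN.
Design strength φR_n = 0.75 × 1472 = 1100 kN.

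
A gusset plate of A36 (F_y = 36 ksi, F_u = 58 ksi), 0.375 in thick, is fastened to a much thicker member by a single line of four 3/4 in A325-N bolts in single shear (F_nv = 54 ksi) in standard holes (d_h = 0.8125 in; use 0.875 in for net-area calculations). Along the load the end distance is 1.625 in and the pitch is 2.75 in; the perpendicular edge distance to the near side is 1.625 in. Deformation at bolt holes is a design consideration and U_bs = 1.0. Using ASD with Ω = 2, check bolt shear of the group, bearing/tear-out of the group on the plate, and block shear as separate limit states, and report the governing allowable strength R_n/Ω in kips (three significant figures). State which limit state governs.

Bolt shear: A_b = π·0.75²/4 = 0.4418 in²; R_n = 54 × 0.4418 × 4 × 1 = 95.43 kips → 95.43 / 2 = 47.7 kips.
Bearing: edge l_c = 1.219, r_n = 31.81 kips; interior l_c = 1.938, r_n = 39.15 kips; R_n = 31.81 + 3·39.15 = 149.3 kips → 74.6 kips.
Block shear: A_gv = 3.703, A_nv = 2.555, A_nt = 0.4453 in²; R_n = min(0.6F_uA_nv, 0.6F_yA_gv) + U_bs·F_u·A_nt = 105.8 kips → 52.9 kips.
Bolt shear governs: 47.7 kips.

47.7 kips (bolt shear governs)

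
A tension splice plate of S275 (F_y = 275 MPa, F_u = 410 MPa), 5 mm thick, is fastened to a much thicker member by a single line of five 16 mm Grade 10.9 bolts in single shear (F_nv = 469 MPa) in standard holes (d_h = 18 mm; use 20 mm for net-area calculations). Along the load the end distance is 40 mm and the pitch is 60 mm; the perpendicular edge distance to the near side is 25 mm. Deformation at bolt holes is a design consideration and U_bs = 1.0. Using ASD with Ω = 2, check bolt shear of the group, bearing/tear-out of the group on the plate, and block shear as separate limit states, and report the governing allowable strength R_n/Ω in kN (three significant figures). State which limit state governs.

131 kN (block shear governs)

Bolt shear: A_b = π·16²/4 = 201.1 mm²; R_n = 469 × 201.1 × 5 × 1 / 1000 = 471.5 kN → 471.5 / 2 = 236 kN.
Bearing: edge l_c = 31, r_n = 76.26 kN; interior l_c = 42, r_n = 78.72 kN; R_n = 76.26 + 4·78.72 = 391.1 kN → 196 kN.
Block shear: A_gv = 1400, A_nv = 950, A_nt = 75 mm²; R_n = min(0.6F_uA_nv, 0.6F_yA_gv) + U_bs·F_u·A_nt = 261.8 kN → 131 kN.
Block shear governs: 131 kN.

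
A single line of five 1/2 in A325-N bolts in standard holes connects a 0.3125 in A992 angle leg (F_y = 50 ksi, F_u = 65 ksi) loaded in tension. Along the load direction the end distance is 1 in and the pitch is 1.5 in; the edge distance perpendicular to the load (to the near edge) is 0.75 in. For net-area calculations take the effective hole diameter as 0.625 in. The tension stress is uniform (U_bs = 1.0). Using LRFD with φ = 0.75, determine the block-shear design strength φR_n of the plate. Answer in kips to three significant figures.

Shear plane L_v = 1 + 4·1.5 = 7 in; A_gv = 7 × 0.3125 = 2.188 in².
A_nv = (7 − 4.5·0.625) × 0.3125 = 1.309 in².
A_nt = (0.75 − 0.5·0.625) × 0.3125 = 0.1367 in².
0.6 F_u A_nv = 51.04 kips; 0.6 F_y A_gv = 65.62 kips → shear rupture governs the shear term.
R_n = 51.04 + 1.0 × 65 × 0.1367 = 59.92 kips.
Design strength φR_n = 0.75 × 59.92 = 44.9 kips.

44.9 kips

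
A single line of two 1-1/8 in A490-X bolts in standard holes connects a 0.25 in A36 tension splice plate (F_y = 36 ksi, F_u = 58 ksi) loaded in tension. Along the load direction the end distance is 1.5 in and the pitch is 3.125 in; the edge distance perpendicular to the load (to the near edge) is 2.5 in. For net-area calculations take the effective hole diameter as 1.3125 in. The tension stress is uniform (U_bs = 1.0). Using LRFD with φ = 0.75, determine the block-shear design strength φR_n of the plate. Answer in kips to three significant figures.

Shear plane L_v = 1.5 + 1·3.125 = 4.625 in; A_gv = 4.625 × 0.25 = 1.156 in².
A_nv = (4.625 − 1.5·1.3125) × 0.25 = 0.6641 in².
A_nt = (2.5 − 0.5·1.3125) × 0.25 = 0.4609 in².
0.6 F_u A_nv = 23.11 kips; 0.6 F_y A_gv = 24.97 kips → shear rupture governs the shear term.
R_n = 23.11 + 1.0 × 58 × 0.4609 = 49.84 kips.
Design strength φR_n = 0.75 × 49.84 = 37.4 kips.

37.4 kips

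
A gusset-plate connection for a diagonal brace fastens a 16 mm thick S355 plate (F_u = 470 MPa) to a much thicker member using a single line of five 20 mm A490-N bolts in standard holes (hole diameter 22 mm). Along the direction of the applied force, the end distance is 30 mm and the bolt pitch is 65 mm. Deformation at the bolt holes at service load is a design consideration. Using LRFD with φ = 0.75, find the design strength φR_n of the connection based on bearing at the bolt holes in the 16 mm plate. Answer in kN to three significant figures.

1210 kN

Per bolt r_n = 1.2 l_c t F_u ≤ 2.4 d t F_u; upper limit = 2.4 × 20 × 16 × 470 / 1000 = 361 kN.
Edge bolt: l_c = 30 − 22/2 = 19 mm → 1.2 × 19 × 16 × 470 / 1000 = 171.5 → r_n = 171.5 kN.
Interior bolts: l_c = 65 − 22 = 43 mm → 1.2 × 43 × 16 × 470 / 1000 = 388 → r_n = 361 kN.
R_n = 1 × 171.5 + 4 × 361 = 1615 kN.
Design strength φR_n = 0.75 × 1615 = 1210 kN.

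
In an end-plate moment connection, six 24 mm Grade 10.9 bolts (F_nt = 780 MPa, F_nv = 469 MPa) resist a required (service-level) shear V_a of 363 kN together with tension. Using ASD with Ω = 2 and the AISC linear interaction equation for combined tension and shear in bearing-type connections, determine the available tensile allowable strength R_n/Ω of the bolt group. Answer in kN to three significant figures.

A_b = π·24²/4 = 452.4 mm²; f_rv = 363 × 1000 / (6 × 452.4) = 133.7 MPa.
F'_nt = 1.3 F_nt − (Ω F_nt / F_nv) f_rv = 1.3·780 − (2·780/469)·133.7 = 569.2 MPa, capped at F_nt → F'_nt = 569.2 MPa.
R_n = F'_nt · A_b · n = 569.2 × 452.4 × 6 / 1000 = 1545 kN.
Allowable strength R_n/Ω = 1545 / 2 = 772 kN.

772 kN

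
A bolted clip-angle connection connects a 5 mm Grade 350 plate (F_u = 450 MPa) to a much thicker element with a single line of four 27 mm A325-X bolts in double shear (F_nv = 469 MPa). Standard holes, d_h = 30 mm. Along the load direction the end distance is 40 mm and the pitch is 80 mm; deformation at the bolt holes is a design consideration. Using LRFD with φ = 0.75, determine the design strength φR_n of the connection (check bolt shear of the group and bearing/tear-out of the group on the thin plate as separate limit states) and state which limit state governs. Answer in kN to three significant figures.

Bolt shear: A_b = π·27²/4 = 572.6 mm²; R_n = 469 × 572.6 × 4 × 2 / 1000 = 2148 kN → 0.75 × 2148 = 1610 kN.
Bearing (1.2 l_c t F_u ≤ 2.4 d t F_u): upper limit = 2.4·27·5·450 / 1000 = 145.8 kN.
  Edge l_c = 40 − 30/2 = 25 → r_n = 67.5 kN; interior l_c = 80 − 30 = 50 → r_n = 135 kN.
  R_n,bearing = 1·67.5 + 3·135 = 472.5 kN → 0.75 × 472.5 = 354 kN.
Bearing governs: 354 kN.

354 kN (bearing governs)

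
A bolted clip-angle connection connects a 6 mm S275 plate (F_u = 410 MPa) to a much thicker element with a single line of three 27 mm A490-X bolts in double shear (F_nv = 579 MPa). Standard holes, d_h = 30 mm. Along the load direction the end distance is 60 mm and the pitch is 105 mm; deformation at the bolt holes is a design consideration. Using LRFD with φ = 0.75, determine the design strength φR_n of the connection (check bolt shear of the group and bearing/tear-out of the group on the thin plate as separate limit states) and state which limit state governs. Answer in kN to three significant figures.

339 kN (bearing governs)

Bolt shear: A_b = π·27²/4 = 572.6 mm²; R_n = 579 × 572.6 × 3 × 2 / 1000 = 1989 kN → 0.75 × 1989 = 1490 kN.
Bearing (1.2 l_c t F_u ≤ 2.4 d t F_u): upper limit = 2.4·27·6·410 / 1000 = 159.4 kN.
  Edge l_c = 60 − 30/2 = 45 → r_n = 132.8 kN; interior l_c = 105 − 30 = 75 → r_n = 159.4 kN.
  R_n,bearing = 1·132.8 + 2·159.4 = 451.7 kN → 0.75 × 451.7 = 339 kN.
Bearing governs: 339 kN.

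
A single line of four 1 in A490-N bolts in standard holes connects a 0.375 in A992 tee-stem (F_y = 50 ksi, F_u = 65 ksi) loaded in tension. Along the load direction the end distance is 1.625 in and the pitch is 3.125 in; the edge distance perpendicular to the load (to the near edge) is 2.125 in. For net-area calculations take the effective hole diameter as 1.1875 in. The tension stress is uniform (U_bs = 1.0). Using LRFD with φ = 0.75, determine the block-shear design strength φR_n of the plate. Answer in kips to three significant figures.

103 kips

Shear plane L_v = 1.625 + 3·3.125 = 11 in; A_gv = 11 × 0.375 = 4.125 in².
A_nv = (11 − 3.5·1.1875) × 0.375 = 2.566 in².
A_nt = (2.125 − 0.5·1.1875) × 0.375 = 0.5742 in².
0.6 F_u A_nv = 100.1 kips; 0.6 F_y A_gv = 123.8 kips → shear rupture governs the shear term.
R_n = 100.1 + 1.0 × 65 × 0.5742 = 137.4 kips.
Design strength φR_n = 0.75 × 137.4 = 103 kips.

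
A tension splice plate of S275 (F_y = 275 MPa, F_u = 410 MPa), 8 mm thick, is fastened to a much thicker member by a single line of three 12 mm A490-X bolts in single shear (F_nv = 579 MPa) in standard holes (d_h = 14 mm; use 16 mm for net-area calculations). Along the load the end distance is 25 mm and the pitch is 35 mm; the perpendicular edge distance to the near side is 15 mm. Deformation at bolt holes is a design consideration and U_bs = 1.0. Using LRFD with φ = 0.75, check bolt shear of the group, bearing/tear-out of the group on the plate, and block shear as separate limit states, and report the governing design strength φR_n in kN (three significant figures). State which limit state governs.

98.4 kN (block shear governs)

Bolt shear: A_b = π·12²/4 = 113.1 mm²; R_n = 579 × 113.1 × 3 × 1 / 1000 = 196.5 kN → 0.75 × 196.5 = 147 kN.
Bearing: edge l_c = 18, r_n = 70.85 kN; interior l_c = 21, r_n = 82.66 kN; R_n = 70.85 + 2·82.66 = 236.2 kN → 177 kN.
Block shear: A_gv = 760, A_nv = 440, A_nt = 56 mm²; R_n = min(0.6F_uA_nv, 0.6F_yA_gv) + U_bs·F_u·A_nt = 131.2 kN → 98.4 kN.
Block shear governs: 98.4 kN.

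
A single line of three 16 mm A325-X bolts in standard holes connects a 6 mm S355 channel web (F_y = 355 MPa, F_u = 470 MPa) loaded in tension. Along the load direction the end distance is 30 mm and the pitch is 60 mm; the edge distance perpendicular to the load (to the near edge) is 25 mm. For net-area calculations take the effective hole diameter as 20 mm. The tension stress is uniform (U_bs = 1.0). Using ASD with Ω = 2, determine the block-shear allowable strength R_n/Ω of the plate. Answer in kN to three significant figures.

Shear plane L_v = 30 + 2·60 = 150 mm; A_gv = 150 × 6 = 900 mm².
A_nv = (150 − 2.5·20) × 6 = 600 mm².
A_nt = (25 − 0.5·20) × 6 = 90 mm².
0.6 F_u A_nv = 169.2 kN; 0.6 F_y A_gv = 191.7 kN → shear rupture governs the shear term.
R_n = 169.2 + 1.0 × 470 × 90 / 1000 = 211.5 kN.
Allowable strength R_n/Ω = 211.5 / 2 = 106 kN.

106 kN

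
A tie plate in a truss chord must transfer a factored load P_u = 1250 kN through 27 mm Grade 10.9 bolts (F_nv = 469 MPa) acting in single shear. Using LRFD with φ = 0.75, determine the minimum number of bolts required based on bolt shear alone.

A_b = π·27²/4 = 572.6 mm².
Per-bolt design strength φR_n = 0.75 × 469 × 572.6 × 1 / 1000 = 201.4 kN.
n ≥ 1250 / 201.4 = 6.207 → use 7 bolts.

7 bolts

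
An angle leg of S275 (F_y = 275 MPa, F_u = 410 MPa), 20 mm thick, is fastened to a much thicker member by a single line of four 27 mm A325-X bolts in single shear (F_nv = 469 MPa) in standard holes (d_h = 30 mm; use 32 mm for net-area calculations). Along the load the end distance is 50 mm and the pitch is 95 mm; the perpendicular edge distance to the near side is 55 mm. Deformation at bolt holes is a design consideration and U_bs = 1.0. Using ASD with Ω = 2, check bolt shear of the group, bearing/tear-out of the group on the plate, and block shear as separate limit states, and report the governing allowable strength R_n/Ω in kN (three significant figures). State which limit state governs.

537 kN (bolt shear governs)

Bolt shear: A_b = π·27²/4 = 572.6 mm²; R_n = 469 × 572.6 × 4 × 1 / 1000 = 1074 kN → 1074 / 2 = 537 kN.
Bearing: edge l_c = 35, r_n = 344.4 kN; interior l_c = 65, r_n = 531.4 kN; R_n = 344.4 + 3·531.4 = 1938 kN → 969 kN.
Block shear: A_gv = 6700, A_nv = 4460, A_nt = 780 mm²; R_n = min(0.6F_uA_nv, 0.6F_yA_gv) + U_bs·F_u·A_nt = 1417 kN → 708 kN.
Bolt shear governs: 537 kN.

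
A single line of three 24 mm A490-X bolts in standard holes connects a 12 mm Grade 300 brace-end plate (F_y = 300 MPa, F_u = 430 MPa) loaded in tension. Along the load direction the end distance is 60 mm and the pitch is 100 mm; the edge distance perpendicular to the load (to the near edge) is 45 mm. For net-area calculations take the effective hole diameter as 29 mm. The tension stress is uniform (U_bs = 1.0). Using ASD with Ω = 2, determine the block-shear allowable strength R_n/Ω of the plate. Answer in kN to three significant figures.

359 kN

Shear plane L_v = 60 + 2·100 = 260 mm; A_gv = 260 × 12 = 3120 mm².
A_nv = (260 − 2.5·29) × 12 = 2250 mm².
A_nt = (45 − 0.5·29) × 12 = 366 mm².
0.6 F_u A_nv = 580.5 kN; 0.6 F_y A_gv = 561.6 kN → shear yielding governs the shear term.
R_n = 561.6 + 1.0 × 430 × 366 / 1000 = 719 kN.
Allowable strength R_n/Ω = 719 / 2 = 359 kN.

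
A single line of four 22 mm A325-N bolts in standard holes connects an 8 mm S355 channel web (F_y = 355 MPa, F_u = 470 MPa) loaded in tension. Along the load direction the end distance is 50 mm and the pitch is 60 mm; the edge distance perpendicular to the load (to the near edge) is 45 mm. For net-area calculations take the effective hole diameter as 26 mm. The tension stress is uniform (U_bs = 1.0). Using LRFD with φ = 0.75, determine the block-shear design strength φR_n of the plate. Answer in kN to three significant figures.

325 kN

Shear plane L_v = 50 + 3·60 = 230 mm; A_gv = 230 × 8 = 1840 mm².
A_nv = (230 − 3.5·26) × 8 = 1112 mm².
A_nt = (45 − 0.5·26) × 8 = 256 mm².
0.6 F_u A_nv = 313.6 kN; 0.6 F_y A_gv = 391.9 kN → shear rupture governs the shear term.
R_n = 313.6 + 1.0 × 470 × 256 / 1000 = 433.9 kN.
Design strength φR_n = 0.75 × 433.9 = 325 kN.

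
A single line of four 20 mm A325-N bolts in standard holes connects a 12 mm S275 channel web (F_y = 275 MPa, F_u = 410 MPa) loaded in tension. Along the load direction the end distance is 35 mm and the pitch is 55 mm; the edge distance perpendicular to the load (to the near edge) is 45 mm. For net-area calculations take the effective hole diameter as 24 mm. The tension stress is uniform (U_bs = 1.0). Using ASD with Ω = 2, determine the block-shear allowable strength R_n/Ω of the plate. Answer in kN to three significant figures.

252 kN

Shear plane L_v = 35 + 3·55 = 200 mm; A_gv = 200 × 12 = 2400 mm².
A_nv = (200 − 3.5·24) × 12 = 1392 mm².
A_nt = (45 − 0.5·24) × 12 = 396 mm².
0.6 F_u A_nv = 342.4 kN; 0.6 F_y A_gv = 396 kN → shear rupture governs the shear term.
R_n = 342.4 + 1.0 × 410 × 396 / 1000 = 504.8 kN.
Allowable strength R_n/Ω = 504.8 / 2 = 252 kN.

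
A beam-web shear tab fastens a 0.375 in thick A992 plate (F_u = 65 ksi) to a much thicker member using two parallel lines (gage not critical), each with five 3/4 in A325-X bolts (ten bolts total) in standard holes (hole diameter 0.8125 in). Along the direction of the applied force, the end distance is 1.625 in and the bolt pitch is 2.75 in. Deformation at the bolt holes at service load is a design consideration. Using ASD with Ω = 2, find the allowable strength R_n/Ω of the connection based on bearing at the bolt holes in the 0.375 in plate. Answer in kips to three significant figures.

211 kips

Per bolt r_n = 1.2 l_c t F_u ≤ 2.4 d t F_u; upper limit = 2.4 × 0.75 × 0.375 × 65 = 43.87 kips.
Edge bolt: l_c = 1.625 − 0.8125/2 = 1.219 in → 1.2 × 1.219 × 0.375 × 65 = 35.65 → r_n = 35.65 kips.
Interior bolts: l_c = 2.75 − 0.8125 = 1.938 in → 1.2 × 1.938 × 0.375 × 65 = 56.67 → r_n = 43.87 kips.
R_n = 2 × 35.65 + 8 × 43.87 = 422.3 kips.
Allowable strength R_n/Ω = 422.3 / 2 = 211 kips.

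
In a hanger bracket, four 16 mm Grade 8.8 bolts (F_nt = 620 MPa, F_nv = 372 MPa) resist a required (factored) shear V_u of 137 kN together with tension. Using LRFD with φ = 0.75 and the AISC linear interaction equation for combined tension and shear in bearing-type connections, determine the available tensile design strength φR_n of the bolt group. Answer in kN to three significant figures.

A_b = π·16²/4 = 201.1 mm²; f_rv = 137 × 1000 / (4 × 201.1) = 170.3 MPa.
F'_nt = 1.3 F_nt − (F_nt / φF_nv) f_rv = 1.3·620 − (620/(0.75·372))·170.3 = 427.5 MPa, capped at F_nt → F'_nt = 427.5 MPa.
R_n = F'_nt · A_b · n = 427.5 × 201.1 × 4 / 1000 = 343.8 kN.
Design strength φR_n = 0.75 × 343.8 = 258 kN.

258 kN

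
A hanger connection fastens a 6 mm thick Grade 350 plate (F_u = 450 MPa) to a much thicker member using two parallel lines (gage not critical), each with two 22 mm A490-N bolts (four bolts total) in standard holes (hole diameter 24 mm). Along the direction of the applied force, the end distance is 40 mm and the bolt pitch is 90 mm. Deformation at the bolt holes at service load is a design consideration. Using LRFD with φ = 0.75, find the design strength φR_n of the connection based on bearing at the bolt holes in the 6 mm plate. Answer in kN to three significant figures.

Per bolt r_n = 1.2 l_c t F_u ≤ 2.4 d t F_u; upper limit = 2.4 × 22 × 6 × 450 / 1000 = 142.6 kN.
Edge bolt: l_c = 40 − 24/2 = 28 mm → 1.2 × 28 × 6 × 450 / 1000 = 90.72 → r_n = 90.72 kN.
Interior bolts: l_c = 90 − 24 = 66 mm → 1.2 × 66 × 6 × 450 / 1000 = 213.8 → r_n = 142.6 kN.
R_n = 2 × 90.72 + 2 × 142.6 = 466.6 kN.
Design strength φR_n = 0.75 × 466.6 = 350 kN.

350 kN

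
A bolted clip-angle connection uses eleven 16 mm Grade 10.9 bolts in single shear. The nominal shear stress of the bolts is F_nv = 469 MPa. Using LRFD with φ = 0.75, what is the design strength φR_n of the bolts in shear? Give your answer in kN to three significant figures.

778 kN

A_b = π × 16² / 4 = 201.1 mm².
R_n = F_nv · A_b · n · n_s = 469 × 201.1 × 11 × 1 / 1000 = 1037 kN.
Design strength φR_n = 0.75 × 1037 = 778 kN.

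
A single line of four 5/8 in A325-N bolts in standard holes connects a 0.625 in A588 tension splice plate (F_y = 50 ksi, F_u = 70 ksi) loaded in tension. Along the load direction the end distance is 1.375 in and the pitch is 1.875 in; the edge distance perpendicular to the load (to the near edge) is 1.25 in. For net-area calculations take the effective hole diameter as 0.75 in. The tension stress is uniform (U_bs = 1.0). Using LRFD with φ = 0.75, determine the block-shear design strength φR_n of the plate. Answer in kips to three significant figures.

Shear plane L_v = 1.375 + 3·1.875 = 7 in; A_gv = 7 × 0.625 = 4.375 in².
A_nv = (7 − 3.5·0.75) × 0.625 = 2.734 in².
A_nt = (1.25 − 0.5·0.75) × 0.625 = 0.5469 in².
0.6 F_u A_nv = 114.8 kips; 0.6 F_y A_gv = 131.2 kips → shear rupture governs the shear term.
R_n = 114.8 + 1.0 × 70 × 0.5469 = 153.1 kips.
Design strength φR_n = 0.75 × 153.1 = 115 kips.

115 kips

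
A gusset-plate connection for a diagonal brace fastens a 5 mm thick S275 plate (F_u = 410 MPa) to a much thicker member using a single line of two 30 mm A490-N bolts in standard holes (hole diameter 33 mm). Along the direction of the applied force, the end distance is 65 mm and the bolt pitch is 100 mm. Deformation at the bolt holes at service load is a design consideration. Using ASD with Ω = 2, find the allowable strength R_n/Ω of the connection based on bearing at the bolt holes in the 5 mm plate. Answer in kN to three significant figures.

Per bolt r_n = 1.2 l_c t F_u ≤ 2.4 d t F_u; upper limit = 2.4 × 30 × 5 × 410 / 1000 = 147.6 kN.
Edge bolt: l_c = 65 − 33/2 = 48.5 mm → 1.2 × 48.5 × 5 × 410 / 1000 = 119.3 → r_n = 119.3 kN.
Interior bolts: l_c = 100 − 33 = 67 mm → 1.2 × 67 × 5 × 410 / 1000 = 164.8 → r_n = 147.6 kN.
R_n = 1 × 119.3 + 1 × 147.6 = 266.9 kN.
Allowable strength R_n/Ω = 266.9 / 2 = 133 kN.

133 kN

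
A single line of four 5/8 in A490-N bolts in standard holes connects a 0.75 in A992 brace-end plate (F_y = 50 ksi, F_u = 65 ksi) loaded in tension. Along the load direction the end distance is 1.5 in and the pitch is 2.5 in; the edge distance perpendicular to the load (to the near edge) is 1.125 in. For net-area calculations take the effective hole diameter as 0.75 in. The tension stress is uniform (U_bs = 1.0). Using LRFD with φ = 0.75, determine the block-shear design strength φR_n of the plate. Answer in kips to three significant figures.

Shear plane L_v = 1.5 + 3·2.5 = 9 in; A_gv = 9 × 0.75 = 6.75 in².
A_nv = (9 − 3.5·0.75) × 0.75 = 4.781 in².
A_nt = (1.125 − 0.5·0.75) × 0.75 = 0.5625 in².
0.6 F_u A_nv = 186.5 kips; 0.6 F_y A_gv = 202.5 kips → shear rupture governs the shear term.
R_n = 186.5 + 1.0 × 65 × 0.5625 = 223 kips.
Design strength φR_n = 0.75 × 223 = 167 kips.

167 kips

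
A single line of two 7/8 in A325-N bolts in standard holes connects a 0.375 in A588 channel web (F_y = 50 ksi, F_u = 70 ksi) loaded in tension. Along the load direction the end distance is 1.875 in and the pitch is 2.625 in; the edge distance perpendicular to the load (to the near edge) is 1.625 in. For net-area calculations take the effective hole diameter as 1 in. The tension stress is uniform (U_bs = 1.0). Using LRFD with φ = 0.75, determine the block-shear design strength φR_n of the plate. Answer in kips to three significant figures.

57.6 kips

Shear plane L_v = 1.875 + 1·2.625 = 4.5 in; A_gv = 4.5 × 0.375 = 1.688 in².
A_nv = (4.5 − 1.5·1) × 0.375 = 1.125 in².
A_nt = (1.625 − 0.5·1) × 0.375 = 0.4219 in².
0.6 F_u A_nv = 47.25 kips; 0.6 F_y A_gv = 50.62 kips → shear rupture governs the shear term.
R_n = 47.25 + 1.0 × 70 × 0.4219 = 76.78 kips.
Design strength φR_n = 0.75 × 76.78 = 57.6 kips.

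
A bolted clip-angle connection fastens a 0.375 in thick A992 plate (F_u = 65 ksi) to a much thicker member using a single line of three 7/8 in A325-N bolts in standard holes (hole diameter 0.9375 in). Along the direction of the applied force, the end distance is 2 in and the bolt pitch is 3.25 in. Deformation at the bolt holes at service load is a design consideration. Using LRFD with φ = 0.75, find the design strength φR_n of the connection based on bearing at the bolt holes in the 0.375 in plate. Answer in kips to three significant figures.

110 kips

Per bolt r_n = 1.2 l_c t F_u ≤ 2.4 d t F_u; upper limit = 2.4 × 0.875 × 0.375 × 65 = 51.19 kips.
Edge bolt: l_c = 2 − 0.9375/2 = 1.531 in → 1.2 × 1.531 × 0.375 × 65 = 44.79 → r_n = 44.79 kips.
Interior bolts: l_c = 3.25 − 0.9375 = 2.312 in → 1.2 × 2.312 × 0.375 × 65 = 67.64 → r_n = 51.19 kips.
R_n = 1 × 44.79 + 2 × 51.19 = 147.2 kips.
Design strength φR_n = 0.75 × 147.2 = 110 kips.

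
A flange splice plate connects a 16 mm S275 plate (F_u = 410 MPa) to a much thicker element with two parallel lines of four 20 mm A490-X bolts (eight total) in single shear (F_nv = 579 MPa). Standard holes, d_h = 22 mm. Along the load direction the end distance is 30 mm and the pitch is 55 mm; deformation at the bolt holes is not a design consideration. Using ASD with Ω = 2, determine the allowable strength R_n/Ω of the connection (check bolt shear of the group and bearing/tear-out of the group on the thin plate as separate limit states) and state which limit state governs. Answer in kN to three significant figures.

Bolt shear: A_b = π·20²/4 = 314.2 mm²; R_n = 579 × 314.2 × 8 × 1 / 1000 = 1455 kN → 1455 / 2 = 728 kN.
Bearing (1.5 l_c t F_u ≤ 3.0 d t F_u): upper limit = 3.0·20·16·410 / 1000 = 393.6 kN.
  Edge l_c = 30 − 22/2 = 19 → r_n = 187 kN; interior l_c = 55 − 22 = 33 → r_n = 324.7 kN.
  R_n,bearing = 2·187 + 6·324.7 = 2322 kN → 2322 / 2 = 1160 kN.
Bolt shear governs: 728 kN.

728 kN (bolt shear governs)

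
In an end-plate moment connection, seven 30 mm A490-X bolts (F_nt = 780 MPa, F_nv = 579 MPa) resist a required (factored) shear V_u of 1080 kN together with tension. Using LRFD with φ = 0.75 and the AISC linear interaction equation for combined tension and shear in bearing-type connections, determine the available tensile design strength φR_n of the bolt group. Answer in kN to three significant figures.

A_b = π·30²/4 = 706.9 mm²; f_rv = 1080 × 1000 / (7 × 706.9) = 218.3 MPa.
F'_nt = 1.3 F_nt − (F_nt / φF_nv) f_rv = 1.3·780 − (780/(0.75·579))·218.3 = 621.9 MPa, capped at F_nt → F'_nt = 621.9 MPa.
R_n = F'_nt · A_b · n = 621.9 × 706.9 × 7 / 1000 = 3077 kN.
Design strength φR_n = 0.75 × 3077 = 2310 kN.

2310 kN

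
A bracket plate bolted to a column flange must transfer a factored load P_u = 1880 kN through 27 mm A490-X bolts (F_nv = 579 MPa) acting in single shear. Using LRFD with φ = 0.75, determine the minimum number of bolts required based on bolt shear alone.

A_b = π·27²/4 = 572.6 mm².
Per-bolt design strength φR_n = 0.75 × 579 × 572.6 × 1 / 1000 = 248.6 kN.
n ≥ 1880 / 248.6 = 7.561 → use 8 bolts.

8 bolts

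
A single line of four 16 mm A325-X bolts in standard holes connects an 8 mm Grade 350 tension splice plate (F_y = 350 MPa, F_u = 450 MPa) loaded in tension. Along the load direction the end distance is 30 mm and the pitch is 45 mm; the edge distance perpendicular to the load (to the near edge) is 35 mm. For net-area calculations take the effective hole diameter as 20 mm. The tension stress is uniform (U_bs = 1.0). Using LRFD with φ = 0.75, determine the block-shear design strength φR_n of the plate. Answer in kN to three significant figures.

221 kN

Shear plane L_v = 30 + 3·45 = 165 mm; A_gv = 165 × 8 = 1320 mm².
A_nv = (165 − 3.5·20) × 8 = 760 mm².
A_nt = (35 − 0.5·20) × 8 = 200 mm².
0.6 F_u A_nv = 205.2 kN; 0.6 F_y A_gv = 277.2 kN → shear rupture governs the shear term.
R_n = 205.2 + 1.0 × 450 × 200 / 1000 = 295.2 kN.
Design strength φR_n = 0.75 × 295.2 = 221 kN.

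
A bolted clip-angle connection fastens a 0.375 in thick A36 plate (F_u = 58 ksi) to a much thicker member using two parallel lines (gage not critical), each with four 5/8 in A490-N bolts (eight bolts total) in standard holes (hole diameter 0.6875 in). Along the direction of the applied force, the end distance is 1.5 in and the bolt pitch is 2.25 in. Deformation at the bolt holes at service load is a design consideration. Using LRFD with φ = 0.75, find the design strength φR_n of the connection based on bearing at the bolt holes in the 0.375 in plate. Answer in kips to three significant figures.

192 kips

Per bolt r_n = 1.2 l_c t F_u ≤ 2.4 d t F_u; upper limit = 2.4 × 0.625 × 0.375 × 58 = 32.62 kips.
Edge bolt: l_c = 1.5 − 0.6875/2 = 1.156 in → 1.2 × 1.156 × 0.375 × 58 = 30.18 → r_n = 30.18 kips.
Interior bolts: l_c = 2.25 − 0.6875 = 1.562 in → 1.2 × 1.562 × 0.375 × 58 = 40.78 → r_n = 32.62 kips.
R_n = 2 × 30.18 + 6 × 32.62 = 256.1 kips.
Design strength φR_n = 0.75 × 256.1 = 192 kips.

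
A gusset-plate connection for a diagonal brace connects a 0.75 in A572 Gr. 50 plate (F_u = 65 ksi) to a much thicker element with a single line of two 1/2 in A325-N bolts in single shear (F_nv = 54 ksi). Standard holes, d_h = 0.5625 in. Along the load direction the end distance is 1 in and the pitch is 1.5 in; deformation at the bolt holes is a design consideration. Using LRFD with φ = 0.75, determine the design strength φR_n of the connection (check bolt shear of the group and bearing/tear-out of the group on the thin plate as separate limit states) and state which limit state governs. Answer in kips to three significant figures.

Bolt shear: A_b = π·0.5²/4 = 0.1963 in²; R_n = 54 × 0.1963 × 2 × 1 = 21.21 kips → 0.75 × 21.21 = 15.9 kips.
Bearing (1.2 l_c t F_u ≤ 2.4 d t F_u): upper limit = 2.4·0.5·0.75·65 = 58.5 kips.
  Edge l_c = 1 − 0.5625/2 = 0.7188 → r_n = 42.05 kips; interior l_c = 1.5 − 0.5625 = 0.9375 → r_n = 54.84 kips.
  R_n,bearing = 1·42.05 + 1·54.84 = 96.89 kips → 0.75 × 96.89 = 72.7 kips.
Bolt shear governs: 15.9 kips.

15.9 kips (bolt shear governs)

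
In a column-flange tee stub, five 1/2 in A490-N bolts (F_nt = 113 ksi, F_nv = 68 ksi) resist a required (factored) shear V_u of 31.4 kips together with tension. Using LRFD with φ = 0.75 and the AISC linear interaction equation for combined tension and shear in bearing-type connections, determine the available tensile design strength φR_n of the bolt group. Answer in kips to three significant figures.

A_b = π·0.5²/4 = 0.1963 in²; f_rv = 31.4 / (5 × 0.1963) = 31.98 ksi.
F'_nt = 1.3 F_nt − (F_nt / φF_nv) f_rv = 1.3·113 − (113/(0.75·68))·31.98 = 76.03 ksi, capped at F_nt → F'_nt = 76.03 ksi.
R_n = F'_nt · A_b · n = 76.03 × 0.1963 × 5 = 74.65 kips.
Design strength φR_n = 0.75 × 74.65 = 56 kips.

56 kips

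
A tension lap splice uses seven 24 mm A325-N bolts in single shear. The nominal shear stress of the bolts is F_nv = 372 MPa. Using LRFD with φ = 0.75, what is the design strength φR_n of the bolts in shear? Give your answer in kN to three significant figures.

884 kN

A_b = π × 24² / 4 = 452.4 mm².
R_n = F_nv · A_b · n · n_s = 372 × 452.4 × 7 × 1 / 1000 = 1178 kN.
Design strength φR_n = 0.75 × 1178 = 884 kN.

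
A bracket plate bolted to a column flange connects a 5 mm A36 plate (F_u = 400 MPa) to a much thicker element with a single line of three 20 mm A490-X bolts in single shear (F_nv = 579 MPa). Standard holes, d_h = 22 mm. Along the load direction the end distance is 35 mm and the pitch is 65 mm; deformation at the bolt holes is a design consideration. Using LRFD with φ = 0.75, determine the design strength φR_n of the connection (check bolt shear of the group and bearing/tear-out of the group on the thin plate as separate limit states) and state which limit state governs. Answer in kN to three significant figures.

Bolt shear: A_b = π·20²/4 = 314.2 mm²; R_n = 579 × 314.2 × 3 × 1 / 1000 = 545.7 kN → 0.75 × 545.7 = 409 kN.
Bearing (1.2 l_c t F_u ≤ 2.4 d t F_u): upper limit = 2.4·20·5·400 / 1000 = 96 kN.
  Edge l_c = 35 − 22/2 = 24 → r_n = 57.6 kN; interior l_c = 65 − 22 = 43 → r_n = 96 kN.
  R_n,bearing = 1·57.6 + 2·96 = 249.6 kN → 0.75 × 249.6 = 187 kN.
Bearing governs: 187 kN.

187 kN (bearing governs)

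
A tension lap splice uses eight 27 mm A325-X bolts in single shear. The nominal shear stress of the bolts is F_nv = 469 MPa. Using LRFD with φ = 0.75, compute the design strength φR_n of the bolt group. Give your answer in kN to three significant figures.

A_b = π × 27² / 4 = 572.6 mm².
R_n = F_nv · A_b · n · n_s = 469 × 572.6 × 8 × 1 / 1000 = 2148 kN.
Design strength φR_n = 0.75 × 2148 = 1610 kN.

1610 kN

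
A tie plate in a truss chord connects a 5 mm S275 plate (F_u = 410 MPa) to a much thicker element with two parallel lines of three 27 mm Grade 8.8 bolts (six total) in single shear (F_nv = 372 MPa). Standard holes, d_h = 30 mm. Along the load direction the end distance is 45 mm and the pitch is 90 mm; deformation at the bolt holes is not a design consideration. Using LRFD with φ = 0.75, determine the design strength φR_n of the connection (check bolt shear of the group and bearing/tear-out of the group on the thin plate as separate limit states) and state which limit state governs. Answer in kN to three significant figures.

Bolt shear: A_b = π·27²/4 = 572.6 mm²; R_n = 372 × 572.6 × 6 × 1 / 1000 = 1278 kN → 0.75 × 1278 = 958 kN.
Bearing (1.5 l_c t F_u ≤ 3.0 d t F_u): upper limit = 3.0·27·5·410 / 1000 = 166.1 kN.
  Edge l_c = 45 − 30/2 = 30 → r_n = 92.25 kN; interior l_c = 90 − 30 = 60 → r_n = 166.1 kN.
  R_n,bearing = 2·92.25 + 4·166.1 = 848.7 kN → 0.75 × 848.7 = 637 kN.
Bearing governs: 637 kN.

637 kN (bearing governs)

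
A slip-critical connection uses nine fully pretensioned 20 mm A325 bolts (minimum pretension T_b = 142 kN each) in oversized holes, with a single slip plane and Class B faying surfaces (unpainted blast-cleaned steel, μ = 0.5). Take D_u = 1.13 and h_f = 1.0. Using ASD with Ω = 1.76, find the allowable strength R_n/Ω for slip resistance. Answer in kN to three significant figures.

410 kN

R_n = μ · D_u · h_f · T_b · n_s · n_b = 0.5 × 1.13 × 1.0 × 142 × 1 × 9 = 722.1 kN.
Allowable strength R_n/Ω = 722.1 / 1.76 = 410 kN.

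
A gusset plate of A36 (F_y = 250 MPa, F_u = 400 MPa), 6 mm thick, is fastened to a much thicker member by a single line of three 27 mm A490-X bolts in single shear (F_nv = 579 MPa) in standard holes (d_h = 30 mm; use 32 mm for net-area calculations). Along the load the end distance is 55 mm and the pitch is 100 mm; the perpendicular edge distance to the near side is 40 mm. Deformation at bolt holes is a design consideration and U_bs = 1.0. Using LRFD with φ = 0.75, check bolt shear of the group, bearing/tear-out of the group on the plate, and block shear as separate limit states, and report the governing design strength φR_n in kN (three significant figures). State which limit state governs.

215 kN (block shear governs)

Bolt shear: A_b = π·27²/4 = 572.6 mm²; R_n = 579 × 572.6 × 3 × 1 / 1000 = 994.5 kN → 0.75 × 994.5 = 746 kN.
Bearing: edge l_c = 40, r_n = 115.2 kN; interior l_c = 70, r_n = 155.5 kN; R_n = 115.2 + 2·155.5 = 426.2 kN → 320 kN.
Block shear: A_gv = 1530, A_nv = 1050, A_nt = 144 mm²; R_n = min(0.6F_uA_nv, 0.6F_yA_gv) + U_bs·F_u·A_nt = 287.1 kN → 215 kN.
Block shear governs: 215 kN.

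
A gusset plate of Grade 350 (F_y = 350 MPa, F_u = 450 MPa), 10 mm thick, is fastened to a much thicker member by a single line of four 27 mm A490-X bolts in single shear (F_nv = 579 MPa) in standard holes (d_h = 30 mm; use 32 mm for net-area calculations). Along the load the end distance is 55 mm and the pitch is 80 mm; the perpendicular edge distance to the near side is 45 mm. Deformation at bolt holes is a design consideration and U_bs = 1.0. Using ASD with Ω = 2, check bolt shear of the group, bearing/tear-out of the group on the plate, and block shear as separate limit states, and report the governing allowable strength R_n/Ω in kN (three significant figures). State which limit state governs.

312 kN (block shear governs)

Bolt shear: A_b = π·27²/4 = 572.6 mm²; R_n = 579 × 572.6 × 4 × 1 / 1000 = 1326 kN → 1326 / 2 = 663 kN.
Bearing: edge l_c = 40, r_n = 216 kN; interior l_c = 50, r_n = 270 kN; R_n = 216 + 3·270 = 1026 kN → 513 kN.
Block shear: A_gv = 2950, A_nv = 1830, A_nt = 290 mm²; R_n = min(0.6F_uA_nv, 0.6F_yA_gv) + U_bs·F_u·A_nt = 624.6 kN → 312 kN.
Block shear governs: 312 kN.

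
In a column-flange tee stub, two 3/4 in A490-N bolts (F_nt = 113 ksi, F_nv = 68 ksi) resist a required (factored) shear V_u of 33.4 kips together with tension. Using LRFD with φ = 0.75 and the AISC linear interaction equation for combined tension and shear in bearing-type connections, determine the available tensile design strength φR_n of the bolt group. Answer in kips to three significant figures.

41.8 kips

A_b = π·0.75²/4 = 0.4418 in²; f_rv = 33.4 / (2 × 0.4418) = 37.8 ksi.
F'_nt = 1.3 F_nt − (F_nt / φF_nv) f_rv = 1.3·113 − (113/(0.75·68))·37.8 = 63.14 ksi, capped at F_nt → F'_nt = 63.14 ksi.
R_n = F'_nt · A_b · n = 63.14 × 0.4418 × 2 = 55.79 kips.
Design strength φR_n = 0.75 × 55.79 = 41.8 kips.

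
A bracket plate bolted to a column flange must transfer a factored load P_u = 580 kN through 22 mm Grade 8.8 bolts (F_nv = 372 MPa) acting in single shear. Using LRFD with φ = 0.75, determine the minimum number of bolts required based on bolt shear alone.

A_b = π·22²/4 = 380.1 mm².
Per-bolt design strength φR_n = 0.75 × 372 × 380.1 × 1 / 1000 = 106.1 kN.
n ≥ 580 / 106.1 = 5.469 → use 6 bolts.

6 bolts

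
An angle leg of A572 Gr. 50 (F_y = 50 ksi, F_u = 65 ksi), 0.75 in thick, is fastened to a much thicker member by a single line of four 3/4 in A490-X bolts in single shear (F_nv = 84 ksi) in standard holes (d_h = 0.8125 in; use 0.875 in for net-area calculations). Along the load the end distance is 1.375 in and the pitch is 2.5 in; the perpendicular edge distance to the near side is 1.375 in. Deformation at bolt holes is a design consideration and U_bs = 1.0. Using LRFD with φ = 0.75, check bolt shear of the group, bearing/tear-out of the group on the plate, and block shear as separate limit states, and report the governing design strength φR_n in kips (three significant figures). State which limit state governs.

Bolt shear: A_b = π·0.75²/4 = 0.4418 in²; R_n = 84 × 0.4418 × 4 × 1 = 148.4 kips → 0.75 × 148.4 = 111 kips.
Bearing: edge l_c = 0.9688, r_n = 56.67 kips; interior l_c = 1.688, r_n = 87.75 kips; R_n = 56.67 + 3·87.75 = 319.9 kips → 240 kips.
Block shear: A_gv = 6.656, A_nv = 4.359, A_nt = 0.7031 in²; R_n = min(0.6F_uA_nv, 0.6F_yA_gv) + U_bs·F_u·A_nt = 215.7 kips → 162 kips.
Bolt shear governs: 111 kips.

111 kips (bolt shear governs)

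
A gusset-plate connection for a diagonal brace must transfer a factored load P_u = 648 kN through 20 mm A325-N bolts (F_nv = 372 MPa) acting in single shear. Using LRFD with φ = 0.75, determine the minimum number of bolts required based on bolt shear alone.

A_b = π·20²/4 = 314.2 mm².
Per-bolt design strength φR_n = 0.75 × 372 × 314.2 × 1 / 1000 = 87.65 kN.
n ≥ 648 / 87.65 = 7.393 → use 8 bolts.

8 bolts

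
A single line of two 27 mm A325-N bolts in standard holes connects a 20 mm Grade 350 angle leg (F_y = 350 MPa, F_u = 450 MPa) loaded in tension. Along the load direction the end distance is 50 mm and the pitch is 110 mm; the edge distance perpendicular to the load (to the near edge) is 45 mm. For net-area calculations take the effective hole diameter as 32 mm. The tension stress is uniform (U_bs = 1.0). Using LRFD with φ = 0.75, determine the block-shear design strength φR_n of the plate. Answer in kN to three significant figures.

649 kN

Shear plane L_v = 50 + 1·110 = 160 mm; A_gv = 160 × 20 = 3200 mm².
A_nv = (160 − 1.5·32) × 20 = 2240 mm².
A_nt = (45 − 0.5·32) × 20 = 580 mm².
0.6 F_u A_nv = 604.8 kN; 0.6 F_y A_gv = 672 kN → shear rupture governs the shear term.
R_n = 604.8 + 1.0 × 450 × 580 / 1000 = 865.8 kN.
Design strength φR_n = 0.75 × 865.8 = 649 kN.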